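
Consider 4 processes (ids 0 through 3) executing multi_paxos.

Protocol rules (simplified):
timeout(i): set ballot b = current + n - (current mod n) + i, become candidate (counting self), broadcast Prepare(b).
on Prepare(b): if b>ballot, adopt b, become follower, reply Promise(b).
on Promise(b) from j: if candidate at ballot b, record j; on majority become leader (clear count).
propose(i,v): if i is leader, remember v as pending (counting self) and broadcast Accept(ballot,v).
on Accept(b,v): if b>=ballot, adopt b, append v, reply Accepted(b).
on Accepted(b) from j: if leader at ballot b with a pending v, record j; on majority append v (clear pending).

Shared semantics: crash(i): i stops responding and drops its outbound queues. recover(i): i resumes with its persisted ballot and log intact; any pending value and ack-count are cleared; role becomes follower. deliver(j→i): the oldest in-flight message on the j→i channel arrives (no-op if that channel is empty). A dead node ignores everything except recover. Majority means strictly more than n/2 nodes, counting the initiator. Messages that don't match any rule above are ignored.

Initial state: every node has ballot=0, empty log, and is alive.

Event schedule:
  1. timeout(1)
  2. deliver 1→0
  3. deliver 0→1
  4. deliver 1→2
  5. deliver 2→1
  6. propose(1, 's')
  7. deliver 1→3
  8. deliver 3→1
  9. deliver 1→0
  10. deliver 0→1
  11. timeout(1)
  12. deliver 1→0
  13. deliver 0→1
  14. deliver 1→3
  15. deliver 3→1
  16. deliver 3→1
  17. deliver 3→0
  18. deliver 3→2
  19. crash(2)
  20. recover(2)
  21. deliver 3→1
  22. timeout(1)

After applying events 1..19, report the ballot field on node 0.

9

e1 timeout(1): 1[cand,b=5,-]
e2 deliver 1→0: 0[foll,b=5,-]
e3 deliver 0→1: ·
e4 deliver 1→2: 2[foll,b=5,-]
e5 deliver 2→1: 1[lead,b=5,-]
e6 propose(1,'s'): ·
e7 deliver 1→3: 3[foll,b=5,-]
e8 deliver 3→1: ·
e9 deliver 1→0: 0[foll,b=5,s]
e10 deliver 0→1: ·
e11 timeout(1): 1[cand,b=9,-]
e12 deliver 1→0: 0[foll,b=9,s]
e13 deliver 0→1: ·
e14 deliver 1→3: 3[foll,b=5,s]
e15 deliver 3→1: ·
e16 deliver 3→1: ·
e17 deliver 3→0: ·
e18 deliver 3→2: ·
e19 crash(2): 2[✗foll,b=5,-]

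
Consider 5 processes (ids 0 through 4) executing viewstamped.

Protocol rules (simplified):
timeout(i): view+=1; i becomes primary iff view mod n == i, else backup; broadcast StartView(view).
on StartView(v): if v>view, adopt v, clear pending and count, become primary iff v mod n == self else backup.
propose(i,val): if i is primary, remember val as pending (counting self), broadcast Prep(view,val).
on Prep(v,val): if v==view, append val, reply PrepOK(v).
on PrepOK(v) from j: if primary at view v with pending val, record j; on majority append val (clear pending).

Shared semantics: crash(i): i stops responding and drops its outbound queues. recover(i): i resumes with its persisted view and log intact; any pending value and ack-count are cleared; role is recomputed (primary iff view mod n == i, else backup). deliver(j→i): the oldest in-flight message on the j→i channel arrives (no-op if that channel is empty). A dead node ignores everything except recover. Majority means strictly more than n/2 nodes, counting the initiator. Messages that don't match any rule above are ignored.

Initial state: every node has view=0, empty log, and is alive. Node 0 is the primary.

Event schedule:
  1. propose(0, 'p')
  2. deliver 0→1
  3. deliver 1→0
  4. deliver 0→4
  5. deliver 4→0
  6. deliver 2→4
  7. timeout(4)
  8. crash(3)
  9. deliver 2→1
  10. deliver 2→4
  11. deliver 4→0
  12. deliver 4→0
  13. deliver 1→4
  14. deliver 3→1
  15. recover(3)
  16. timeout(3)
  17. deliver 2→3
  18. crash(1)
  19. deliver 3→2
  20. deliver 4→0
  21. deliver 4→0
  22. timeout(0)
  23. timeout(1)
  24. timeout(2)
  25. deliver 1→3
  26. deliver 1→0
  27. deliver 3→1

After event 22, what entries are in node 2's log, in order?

empty

e1 propose(0,'p'): ·
e2 deliver 0→1: 1[back,v=0,p]
e3 deliver 1→0: ·
e4 deliver 0→4: 4[back,v=0,p]
e5 deliver 4→0: 0[prim,v=0,p]
e6 deliver 2→4: ·
e7 timeout(4): 4[back,v=1,p]
e8 crash(3): 3[✗back,v=0,-]
e9 deliver 2→1: ·
e10 deliver 2→4: ·
e11 deliver 4→0: 0[back,v=1,p]
e12 deliver 4→0: ·
e13 deliver 1→4: ·
e14 deliver 3→1: ·
e15 recover(3): 3[back,v=0,-]
e16 timeout(3): 3[back,v=1,-]
e17 deliver 2→3: ·
e18 crash(1): 1[✗back,v=0,p]
e19 deliver 3→2: 2[back,v=1,-]
e20 deliver 4→0: ·
e21 deliver 4→0: ·
e22 timeout(0): 0[back,v=2,p]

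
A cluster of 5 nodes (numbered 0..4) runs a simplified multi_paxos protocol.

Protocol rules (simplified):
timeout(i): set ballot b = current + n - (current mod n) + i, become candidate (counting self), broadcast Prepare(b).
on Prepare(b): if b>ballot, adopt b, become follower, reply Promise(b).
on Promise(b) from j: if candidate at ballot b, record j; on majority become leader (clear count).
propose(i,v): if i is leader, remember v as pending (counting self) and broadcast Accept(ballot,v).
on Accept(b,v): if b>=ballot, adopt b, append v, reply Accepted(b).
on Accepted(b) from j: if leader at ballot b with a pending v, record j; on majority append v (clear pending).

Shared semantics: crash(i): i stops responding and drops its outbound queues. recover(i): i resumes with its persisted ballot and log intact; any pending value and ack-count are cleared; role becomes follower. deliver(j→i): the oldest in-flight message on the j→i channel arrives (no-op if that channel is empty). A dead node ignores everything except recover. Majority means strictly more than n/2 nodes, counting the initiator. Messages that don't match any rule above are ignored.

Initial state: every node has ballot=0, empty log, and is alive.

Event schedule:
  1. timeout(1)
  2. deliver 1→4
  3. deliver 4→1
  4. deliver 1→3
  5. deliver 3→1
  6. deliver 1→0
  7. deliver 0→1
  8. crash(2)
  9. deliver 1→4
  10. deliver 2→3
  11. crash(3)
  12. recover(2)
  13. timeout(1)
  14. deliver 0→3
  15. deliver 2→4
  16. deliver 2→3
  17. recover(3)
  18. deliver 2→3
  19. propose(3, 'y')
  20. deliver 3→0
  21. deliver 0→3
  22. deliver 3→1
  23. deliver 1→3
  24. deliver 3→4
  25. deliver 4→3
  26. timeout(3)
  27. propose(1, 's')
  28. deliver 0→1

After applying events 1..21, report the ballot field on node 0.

6

e1 timeout(1): 1[cand,b=6,-]
e2 deliver 1→4: 4[foll,b=6,-]
e3 deliver 4→1: ·
e4 deliver 1→3: 3[foll,b=6,-]
e5 deliver 3→1: 1[lead,b=6,-]
e6 deliver 1→0: 0[foll,b=6,-]
e7 deliver 0→1: ·
e8 crash(2): 2[✗foll,b=0,-]
e9 deliver 1→4: ·
e10 deliver 2→3: ·
e11 crash(3): 3[✗foll,b=6,-]
e12 recover(2): 2[foll,b=0,-]
e13 timeout(1): 1[cand,b=11,-]
e14 deliver 0→3: ·
e15 deliver 2→4: ·
e16 deliver 2→3: ·
e17 recover(3): 3[foll,b=6,-]
e18 deliver 2→3: ·
e19 propose(3,'y'): ·
e20 deliver 3→0: ·
e21 deliver 0→3: ·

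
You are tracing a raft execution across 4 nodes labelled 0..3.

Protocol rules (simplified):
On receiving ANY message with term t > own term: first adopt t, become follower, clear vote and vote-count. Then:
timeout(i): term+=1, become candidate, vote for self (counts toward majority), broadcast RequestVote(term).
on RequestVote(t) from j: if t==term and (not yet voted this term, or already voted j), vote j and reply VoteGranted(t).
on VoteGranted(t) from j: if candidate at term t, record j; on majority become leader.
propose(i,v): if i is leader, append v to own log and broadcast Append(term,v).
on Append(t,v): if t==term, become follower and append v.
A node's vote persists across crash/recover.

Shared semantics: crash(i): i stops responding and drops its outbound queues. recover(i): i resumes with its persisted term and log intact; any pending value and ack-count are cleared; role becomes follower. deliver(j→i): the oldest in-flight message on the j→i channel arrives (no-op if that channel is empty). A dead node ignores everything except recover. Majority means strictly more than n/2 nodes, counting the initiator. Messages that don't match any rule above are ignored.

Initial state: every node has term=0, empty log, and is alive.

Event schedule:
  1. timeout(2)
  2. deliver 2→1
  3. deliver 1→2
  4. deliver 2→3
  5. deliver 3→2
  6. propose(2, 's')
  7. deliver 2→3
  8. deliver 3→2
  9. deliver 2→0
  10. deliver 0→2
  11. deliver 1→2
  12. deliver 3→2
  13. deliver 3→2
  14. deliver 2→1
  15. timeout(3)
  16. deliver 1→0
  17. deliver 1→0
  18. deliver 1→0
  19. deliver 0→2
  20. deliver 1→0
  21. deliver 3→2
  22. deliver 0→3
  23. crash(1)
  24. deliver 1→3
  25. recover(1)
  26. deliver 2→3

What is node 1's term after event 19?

1

1. timeout(2):  <2:cand t1 ->
2. deliver 2→1:  <1:foll t1 ->
3. deliver 1→2:  nop
4. deliver 2→3:  <3:foll t1 ->
5. deliver 3→2:  <2:lead t1 ->
6. propose(2,'s'):  <2:lead t1 s>
7. deliver 2→3:  <3:foll t1 s>
8. deliver 3→2:  nop
9. deliver 2→0:  <0:foll t1 ->
10. deliver 0→2:  nop
11. deliver 1→2:  nop
12. deliver 3→2:  nop
13. deliver 3→2:  nop
14. deliver 2→1:  <1:foll t1 s>
15. timeout(3):  <3:cand t2 s>
16. deliver 1→0:  nop
17. deliver 1→0:  nop
18. deliver 1→0:  nop
19. deliver 0→2:  nop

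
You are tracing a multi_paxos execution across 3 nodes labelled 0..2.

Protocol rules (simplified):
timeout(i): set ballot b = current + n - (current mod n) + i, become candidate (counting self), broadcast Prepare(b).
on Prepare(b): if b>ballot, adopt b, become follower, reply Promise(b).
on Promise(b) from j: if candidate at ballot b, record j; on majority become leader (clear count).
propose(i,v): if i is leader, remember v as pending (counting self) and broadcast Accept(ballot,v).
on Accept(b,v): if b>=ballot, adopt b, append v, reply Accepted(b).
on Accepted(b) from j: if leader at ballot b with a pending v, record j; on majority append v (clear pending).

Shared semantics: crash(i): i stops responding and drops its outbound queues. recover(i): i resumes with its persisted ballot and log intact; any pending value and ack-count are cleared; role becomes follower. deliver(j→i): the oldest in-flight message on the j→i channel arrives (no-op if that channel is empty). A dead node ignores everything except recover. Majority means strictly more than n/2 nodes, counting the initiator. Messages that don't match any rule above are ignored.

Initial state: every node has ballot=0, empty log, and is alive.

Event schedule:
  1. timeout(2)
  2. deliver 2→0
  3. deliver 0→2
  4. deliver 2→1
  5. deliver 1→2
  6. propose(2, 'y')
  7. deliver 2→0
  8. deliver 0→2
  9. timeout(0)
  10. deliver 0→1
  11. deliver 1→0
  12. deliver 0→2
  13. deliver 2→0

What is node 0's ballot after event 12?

6

1. timeout(2):  <2:cand b5 ->
2. deliver 2→0:  <0:foll b5 ->
3. deliver 0→2:  <2:lead b5 ->
4. deliver 2→1:  <1:foll b5 ->
5. deliver 1→2:  nop
6. propose(2,'y'):  nop
7. deliver 2→0:  <0:foll b5 y>
8. deliver 0→2:  <2:lead b5 y>
9. timeout(0):  <0:cand b6 y>
10. deliver 0→1:  <1:foll b6 ->
11. deliver 1→0:  <0:lead b6 y>
12. deliver 0→2:  <2:foll b6 y>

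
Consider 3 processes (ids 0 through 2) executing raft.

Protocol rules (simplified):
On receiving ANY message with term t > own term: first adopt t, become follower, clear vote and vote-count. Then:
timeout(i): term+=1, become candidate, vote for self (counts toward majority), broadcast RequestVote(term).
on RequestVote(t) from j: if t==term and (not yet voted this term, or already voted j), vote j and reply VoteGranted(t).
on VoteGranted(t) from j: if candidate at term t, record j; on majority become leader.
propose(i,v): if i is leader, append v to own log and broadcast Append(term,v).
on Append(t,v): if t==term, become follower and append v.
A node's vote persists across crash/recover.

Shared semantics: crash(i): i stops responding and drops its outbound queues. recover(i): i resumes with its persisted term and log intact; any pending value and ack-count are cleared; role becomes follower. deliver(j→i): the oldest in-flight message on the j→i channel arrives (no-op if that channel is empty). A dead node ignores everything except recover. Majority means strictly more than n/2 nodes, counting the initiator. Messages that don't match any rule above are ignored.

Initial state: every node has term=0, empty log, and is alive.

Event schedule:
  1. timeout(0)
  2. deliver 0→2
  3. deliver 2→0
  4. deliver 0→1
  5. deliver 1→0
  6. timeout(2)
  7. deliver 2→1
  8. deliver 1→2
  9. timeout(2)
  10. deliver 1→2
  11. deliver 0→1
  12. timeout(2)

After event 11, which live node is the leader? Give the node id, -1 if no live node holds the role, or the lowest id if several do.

e1 timeout(0): 0[cand,t=1,-]
e2 deliver 0→2: 2[foll,t=1,-]
e3 deliver 2→0: 0[lead,t=1,-]
e4 deliver 0→1: 1[foll,t=1,-]
e5 deliver 1→0: ·
e6 timeout(2): 2[cand,t=2,-]
e7 deliver 2→1: 1[foll,t=2,-]
e8 deliver 1→2: 2[lead,t=2,-]
e9 timeout(2): 2[cand,t=3,-]
e10 deliver 1→2: ·
e11 deliver 0→1: ·

0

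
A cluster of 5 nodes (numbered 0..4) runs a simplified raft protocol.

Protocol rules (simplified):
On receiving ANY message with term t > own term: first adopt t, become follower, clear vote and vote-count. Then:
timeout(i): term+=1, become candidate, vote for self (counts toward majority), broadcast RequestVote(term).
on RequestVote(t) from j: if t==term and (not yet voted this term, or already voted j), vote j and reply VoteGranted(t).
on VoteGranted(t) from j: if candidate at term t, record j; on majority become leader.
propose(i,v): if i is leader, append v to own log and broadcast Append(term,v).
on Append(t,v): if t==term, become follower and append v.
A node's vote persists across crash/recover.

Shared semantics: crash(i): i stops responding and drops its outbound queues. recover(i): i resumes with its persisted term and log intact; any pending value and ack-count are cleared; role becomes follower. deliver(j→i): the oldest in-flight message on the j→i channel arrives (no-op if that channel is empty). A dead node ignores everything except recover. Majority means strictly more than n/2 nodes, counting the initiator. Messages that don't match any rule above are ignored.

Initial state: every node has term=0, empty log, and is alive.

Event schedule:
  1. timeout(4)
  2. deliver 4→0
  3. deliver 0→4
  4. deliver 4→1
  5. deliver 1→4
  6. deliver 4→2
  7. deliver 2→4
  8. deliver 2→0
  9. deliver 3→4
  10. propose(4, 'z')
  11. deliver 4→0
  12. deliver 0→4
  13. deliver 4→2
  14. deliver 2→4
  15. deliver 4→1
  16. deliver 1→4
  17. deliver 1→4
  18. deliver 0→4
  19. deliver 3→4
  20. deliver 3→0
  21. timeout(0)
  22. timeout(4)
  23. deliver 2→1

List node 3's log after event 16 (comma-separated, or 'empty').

[1] timeout(4) → N4(cand t1 [-])
[2] deliver 4→0 → N0(foll t1 [-])
[3] deliver 0→4 → ∅
[4] deliver 4→1 → N1(foll t1 [-])
[5] deliver 1→4 → N4(lead t1 [-])
[6] deliver 4→2 → N2(foll t1 [-])
[7] deliver 2→4 → ∅
[8] deliver 2→0 → ∅
[9] deliver 3→4 → ∅
[10] propose(4,'z') → N4(lead t1 [z])
[11] deliver 4→0 → N0(foll t1 [z])
[12] deliver 0→4 → ∅
[13] deliver 4→2 → N2(foll t1 [z])
[14] deliver 2→4 → ∅
[15] deliver 4→1 → N1(foll t1 [z])
[16] deliver 1→4 → ∅

empty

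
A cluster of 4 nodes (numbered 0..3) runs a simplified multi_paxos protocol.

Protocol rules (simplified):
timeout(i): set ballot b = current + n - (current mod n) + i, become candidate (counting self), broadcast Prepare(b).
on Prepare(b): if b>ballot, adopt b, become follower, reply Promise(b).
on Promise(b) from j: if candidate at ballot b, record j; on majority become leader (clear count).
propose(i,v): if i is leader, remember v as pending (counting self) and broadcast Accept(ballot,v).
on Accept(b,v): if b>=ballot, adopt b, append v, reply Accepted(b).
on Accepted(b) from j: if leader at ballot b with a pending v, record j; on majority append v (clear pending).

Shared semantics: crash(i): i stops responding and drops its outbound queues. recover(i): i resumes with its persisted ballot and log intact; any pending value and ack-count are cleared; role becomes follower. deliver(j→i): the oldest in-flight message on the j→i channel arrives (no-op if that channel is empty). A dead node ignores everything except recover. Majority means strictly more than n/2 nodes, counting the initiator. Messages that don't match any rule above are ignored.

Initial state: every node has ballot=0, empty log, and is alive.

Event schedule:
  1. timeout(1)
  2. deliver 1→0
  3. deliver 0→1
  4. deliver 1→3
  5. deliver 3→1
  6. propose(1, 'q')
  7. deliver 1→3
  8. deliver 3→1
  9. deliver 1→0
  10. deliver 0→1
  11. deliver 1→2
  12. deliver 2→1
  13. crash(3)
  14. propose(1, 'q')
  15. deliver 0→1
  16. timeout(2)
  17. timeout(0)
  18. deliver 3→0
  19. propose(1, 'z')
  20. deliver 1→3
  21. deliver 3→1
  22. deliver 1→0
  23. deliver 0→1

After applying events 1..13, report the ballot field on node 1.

5

after 1 — timeout(1): n1:cand/b5/[-]
after 2 — deliver 1→0: n0:foll/b5/[-]
after 3 — deliver 0→1: ·
after 4 — deliver 1→3: n3:foll/b5/[-]
after 5 — deliver 3→1: n1:lead/b5/[-]
after 6 — propose(1,'q'): ·
after 7 — deliver 1→3: n3:foll/b5/[q]
after 8 — deliver 3→1: ·
after 9 — deliver 1→0: n0:foll/b5/[q]
after 10 — deliver 0→1: n1:lead/b5/[q]
after 11 — deliver 1→2: n2:foll/b5/[-]
after 12 — deliver 2→1: ·
after 13 — crash(3): n3:✗foll/b5/[q]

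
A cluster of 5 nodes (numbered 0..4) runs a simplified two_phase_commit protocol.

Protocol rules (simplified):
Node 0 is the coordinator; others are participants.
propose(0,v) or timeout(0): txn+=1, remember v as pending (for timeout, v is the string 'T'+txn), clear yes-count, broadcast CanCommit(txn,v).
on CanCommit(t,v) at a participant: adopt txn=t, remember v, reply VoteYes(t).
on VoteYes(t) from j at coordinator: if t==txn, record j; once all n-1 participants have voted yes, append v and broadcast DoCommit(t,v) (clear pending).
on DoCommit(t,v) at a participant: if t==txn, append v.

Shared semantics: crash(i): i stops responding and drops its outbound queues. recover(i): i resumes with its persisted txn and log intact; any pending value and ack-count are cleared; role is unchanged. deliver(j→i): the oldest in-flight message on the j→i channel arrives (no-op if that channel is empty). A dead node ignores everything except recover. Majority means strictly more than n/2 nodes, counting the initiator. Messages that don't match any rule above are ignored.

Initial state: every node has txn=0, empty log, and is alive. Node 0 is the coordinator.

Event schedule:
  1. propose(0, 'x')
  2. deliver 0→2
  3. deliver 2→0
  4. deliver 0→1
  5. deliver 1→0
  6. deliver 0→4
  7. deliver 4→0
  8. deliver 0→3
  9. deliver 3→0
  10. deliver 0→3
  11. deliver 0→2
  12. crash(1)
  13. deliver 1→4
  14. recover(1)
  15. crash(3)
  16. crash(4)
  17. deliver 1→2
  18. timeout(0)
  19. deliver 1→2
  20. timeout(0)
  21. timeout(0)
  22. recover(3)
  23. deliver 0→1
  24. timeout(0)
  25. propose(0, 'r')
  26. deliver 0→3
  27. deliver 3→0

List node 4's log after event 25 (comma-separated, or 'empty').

empty

1. propose(0,'x'):  <0:coor t1 ->
2. deliver 0→2:  <2:part t1 ->
3. deliver 2→0:  nop
4. deliver 0→1:  <1:part t1 ->
5. deliver 1→0:  nop
6. deliver 0→4:  <4:part t1 ->
7. deliver 4→0:  nop
8. deliver 0→3:  <3:part t1 ->
9. deliver 3→0:  <0:coor t1 x>
10. deliver 0→3:  <3:part t1 x>
11. deliver 0→2:  <2:part t1 x>
12. crash(1):  <1:✗part t1 ->
13. deliver 1→4:  nop
14. recover(1):  <1:part t1 ->
15. crash(3):  <3:✗part t1 x>
16. crash(4):  <4:✗part t1 ->
17. deliver 1→2:  nop
18. timeout(0):  <0:coor t2 x>
19. deliver 1→2:  nop
20. timeout(0):  <0:coor t3 x>
21. timeout(0):  <0:coor t4 x>
22. recover(3):  <3:part t1 x>
23. deliver 0→1:  <1:part t1 x>
24. timeout(0):  <0:coor t5 x>
25. propose(0,'r'):  <0:coor t6 x>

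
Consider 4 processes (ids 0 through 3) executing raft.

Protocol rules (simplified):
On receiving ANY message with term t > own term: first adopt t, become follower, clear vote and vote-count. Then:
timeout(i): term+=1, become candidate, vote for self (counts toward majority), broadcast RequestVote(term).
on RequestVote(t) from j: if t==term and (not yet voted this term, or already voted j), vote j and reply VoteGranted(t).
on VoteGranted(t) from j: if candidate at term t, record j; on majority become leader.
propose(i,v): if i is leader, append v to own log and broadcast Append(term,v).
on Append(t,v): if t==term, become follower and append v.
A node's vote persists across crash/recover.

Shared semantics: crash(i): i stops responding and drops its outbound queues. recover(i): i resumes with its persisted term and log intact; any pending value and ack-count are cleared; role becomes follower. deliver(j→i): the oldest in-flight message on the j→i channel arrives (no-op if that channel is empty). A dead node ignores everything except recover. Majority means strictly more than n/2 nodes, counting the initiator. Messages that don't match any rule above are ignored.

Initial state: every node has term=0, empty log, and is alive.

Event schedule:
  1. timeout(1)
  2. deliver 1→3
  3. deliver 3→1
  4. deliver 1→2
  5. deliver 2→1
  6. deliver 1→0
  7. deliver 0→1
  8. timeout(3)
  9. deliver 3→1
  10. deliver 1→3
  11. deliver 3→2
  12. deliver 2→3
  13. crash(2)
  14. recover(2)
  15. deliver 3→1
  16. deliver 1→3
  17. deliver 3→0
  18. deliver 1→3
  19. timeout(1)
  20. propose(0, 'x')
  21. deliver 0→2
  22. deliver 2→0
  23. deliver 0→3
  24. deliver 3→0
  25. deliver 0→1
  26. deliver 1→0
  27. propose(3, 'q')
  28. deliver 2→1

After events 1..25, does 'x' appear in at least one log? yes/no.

no

after 1 — timeout(1): n1:cand/t1/[-]
after 2 — deliver 1→3: n3:foll/t1/[-]
after 3 — deliver 3→1: ·
after 4 — deliver 1→2: n2:foll/t1/[-]
after 5 — deliver 2→1: n1:lead/t1/[-]
after 6 — deliver 1→0: n0:foll/t1/[-]
after 7 — deliver 0→1: ·
after 8 — timeout(3): n3:cand/t2/[-]
after 9 — deliver 3→1: n1:foll/t2/[-]
after 10 — deliver 1→3: ·
after 11 — deliver 3→2: n2:foll/t2/[-]
after 12 — deliver 2→3: n3:lead/t2/[-]
after 13 — crash(2): n2:✗foll/t2/[-]
after 14 — recover(2): n2:foll/t2/[-]
after 15 — deliver 3→1: ·
after 16 — deliver 1→3: ·
after 17 — deliver 3→0: n0:foll/t2/[-]
after 18 — deliver 1→3: ·
after 19 — timeout(1): n1:cand/t3/[-]
after 20 — propose(0,'x'): ·
after 21 — deliver 0→2: ·
after 22 — deliver 2→0: ·
after 23 — deliver 0→3: ·
after 24 — deliver 3→0: ·
after 25 — deliver 0→1: ·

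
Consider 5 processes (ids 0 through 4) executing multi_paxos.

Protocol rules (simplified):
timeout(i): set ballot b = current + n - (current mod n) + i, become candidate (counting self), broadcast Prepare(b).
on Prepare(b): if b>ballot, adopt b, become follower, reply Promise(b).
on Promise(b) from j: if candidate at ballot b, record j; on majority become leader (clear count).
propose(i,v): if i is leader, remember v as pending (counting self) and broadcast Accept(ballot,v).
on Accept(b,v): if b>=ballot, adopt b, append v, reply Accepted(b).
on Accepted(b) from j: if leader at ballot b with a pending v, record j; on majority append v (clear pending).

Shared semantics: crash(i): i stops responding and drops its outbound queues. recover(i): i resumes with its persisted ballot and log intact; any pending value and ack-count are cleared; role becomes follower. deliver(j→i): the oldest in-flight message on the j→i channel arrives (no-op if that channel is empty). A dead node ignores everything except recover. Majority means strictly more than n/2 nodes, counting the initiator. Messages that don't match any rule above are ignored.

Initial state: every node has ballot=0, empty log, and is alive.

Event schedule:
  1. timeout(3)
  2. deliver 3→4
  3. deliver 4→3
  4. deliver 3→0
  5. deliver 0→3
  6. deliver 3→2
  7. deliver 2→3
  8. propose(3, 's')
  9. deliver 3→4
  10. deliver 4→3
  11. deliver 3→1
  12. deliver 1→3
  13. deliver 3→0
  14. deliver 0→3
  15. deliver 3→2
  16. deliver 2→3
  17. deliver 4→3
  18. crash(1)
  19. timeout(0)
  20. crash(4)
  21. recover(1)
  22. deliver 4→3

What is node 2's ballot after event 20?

e1 timeout(3): 3[cand,b=8,-]
e2 deliver 3→4: 4[foll,b=8,-]
e3 deliver 4→3: ·
e4 deliver 3→0: 0[foll,b=8,-]
e5 deliver 0→3: 3[lead,b=8,-]
e6 deliver 3→2: 2[foll,b=8,-]
e7 deliver 2→3: ·
e8 propose(3,'s'): ·
e9 deliver 3→4: 4[foll,b=8,s]
e10 deliver 4→3: ·
e11 deliver 3→1: 1[foll,b=8,-]
e12 deliver 1→3: ·
e13 deliver 3→0: 0[foll,b=8,s]
e14 deliver 0→3: 3[lead,b=8,s]
e15 deliver 3→2: 2[foll,b=8,s]
e16 deliver 2→3: ·
e17 deliver 4→3: ·
e18 crash(1): 1[✗foll,b=8,-]
e19 timeout(0): 0[cand,b=10,s]
e20 crash(4): 4[✗foll,b=8,s]

8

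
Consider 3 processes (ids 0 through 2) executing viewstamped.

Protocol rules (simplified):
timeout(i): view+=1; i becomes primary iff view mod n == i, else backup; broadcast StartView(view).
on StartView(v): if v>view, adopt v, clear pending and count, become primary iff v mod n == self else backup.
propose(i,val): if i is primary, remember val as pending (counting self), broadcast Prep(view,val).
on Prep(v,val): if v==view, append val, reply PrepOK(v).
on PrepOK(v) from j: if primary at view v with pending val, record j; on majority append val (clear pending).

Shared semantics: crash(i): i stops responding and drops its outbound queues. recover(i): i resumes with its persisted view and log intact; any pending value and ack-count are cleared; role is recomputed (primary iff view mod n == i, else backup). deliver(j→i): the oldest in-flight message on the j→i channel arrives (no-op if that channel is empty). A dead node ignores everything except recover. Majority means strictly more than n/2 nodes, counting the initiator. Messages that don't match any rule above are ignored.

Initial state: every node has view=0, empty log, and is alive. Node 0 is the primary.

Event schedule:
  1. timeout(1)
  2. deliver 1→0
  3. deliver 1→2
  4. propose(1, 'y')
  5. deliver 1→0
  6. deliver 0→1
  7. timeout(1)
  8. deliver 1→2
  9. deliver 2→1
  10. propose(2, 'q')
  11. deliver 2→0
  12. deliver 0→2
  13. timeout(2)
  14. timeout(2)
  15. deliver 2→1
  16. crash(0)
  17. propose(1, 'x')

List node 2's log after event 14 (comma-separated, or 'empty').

step 1 timeout(1): 1={prim,v=1,log=-}
step 2 deliver 1→0: 0={back,v=1,log=-}
step 3 deliver 1→2: 2={back,v=1,log=-}
step 4 propose(1,'y'): —
step 5 deliver 1→0: 0={back,v=1,log=y}
step 6 deliver 0→1: 1={prim,v=1,log=y}
step 7 timeout(1): 1={back,v=2,log=y}
step 8 deliver 1→2: 2={back,v=1,log=y}
step 9 deliver 2→1: —
step 10 propose(2,'q'): —
step 11 deliver 2→0: —
step 12 deliver 0→2: —
step 13 timeout(2): 2={prim,v=2,log=y}
step 14 timeout(2): 2={back,v=3,log=y}

y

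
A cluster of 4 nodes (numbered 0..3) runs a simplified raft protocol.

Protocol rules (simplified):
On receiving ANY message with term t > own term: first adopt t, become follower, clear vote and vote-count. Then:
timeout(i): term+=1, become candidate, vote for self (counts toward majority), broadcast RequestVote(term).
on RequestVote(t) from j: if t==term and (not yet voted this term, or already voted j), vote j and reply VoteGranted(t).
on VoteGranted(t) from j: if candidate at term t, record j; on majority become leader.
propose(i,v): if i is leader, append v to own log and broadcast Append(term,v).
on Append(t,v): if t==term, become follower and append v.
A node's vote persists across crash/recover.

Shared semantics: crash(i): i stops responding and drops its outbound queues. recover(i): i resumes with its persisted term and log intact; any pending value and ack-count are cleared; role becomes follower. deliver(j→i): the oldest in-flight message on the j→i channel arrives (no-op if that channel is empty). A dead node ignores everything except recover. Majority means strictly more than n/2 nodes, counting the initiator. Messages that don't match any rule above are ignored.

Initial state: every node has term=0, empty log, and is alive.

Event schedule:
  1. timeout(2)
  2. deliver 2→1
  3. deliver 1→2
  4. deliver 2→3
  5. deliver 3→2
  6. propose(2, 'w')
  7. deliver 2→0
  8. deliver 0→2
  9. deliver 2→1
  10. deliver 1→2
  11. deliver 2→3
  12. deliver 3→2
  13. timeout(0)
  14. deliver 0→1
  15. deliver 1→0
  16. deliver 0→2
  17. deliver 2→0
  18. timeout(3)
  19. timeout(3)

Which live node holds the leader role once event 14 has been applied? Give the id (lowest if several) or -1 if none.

2

1. timeout(2):  <2:cand t1 ->
2. deliver 2→1:  <1:foll t1 ->
3. deliver 1→2:  nop
4. deliver 2→3:  <3:foll t1 ->
5. deliver 3→2:  <2:lead t1 ->
6. propose(2,'w'):  <2:lead t1 w>
7. deliver 2→0:  <0:foll t1 ->
8. deliver 0→2:  nop
9. deliver 2→1:  <1:foll t1 w>
10. deliver 1→2:  nop
11. deliver 2→3:  <3:foll t1 w>
12. deliver 3→2:  nop
13. timeout(0):  <0:cand t2 ->
14. deliver 0→1:  <1:foll t2 w>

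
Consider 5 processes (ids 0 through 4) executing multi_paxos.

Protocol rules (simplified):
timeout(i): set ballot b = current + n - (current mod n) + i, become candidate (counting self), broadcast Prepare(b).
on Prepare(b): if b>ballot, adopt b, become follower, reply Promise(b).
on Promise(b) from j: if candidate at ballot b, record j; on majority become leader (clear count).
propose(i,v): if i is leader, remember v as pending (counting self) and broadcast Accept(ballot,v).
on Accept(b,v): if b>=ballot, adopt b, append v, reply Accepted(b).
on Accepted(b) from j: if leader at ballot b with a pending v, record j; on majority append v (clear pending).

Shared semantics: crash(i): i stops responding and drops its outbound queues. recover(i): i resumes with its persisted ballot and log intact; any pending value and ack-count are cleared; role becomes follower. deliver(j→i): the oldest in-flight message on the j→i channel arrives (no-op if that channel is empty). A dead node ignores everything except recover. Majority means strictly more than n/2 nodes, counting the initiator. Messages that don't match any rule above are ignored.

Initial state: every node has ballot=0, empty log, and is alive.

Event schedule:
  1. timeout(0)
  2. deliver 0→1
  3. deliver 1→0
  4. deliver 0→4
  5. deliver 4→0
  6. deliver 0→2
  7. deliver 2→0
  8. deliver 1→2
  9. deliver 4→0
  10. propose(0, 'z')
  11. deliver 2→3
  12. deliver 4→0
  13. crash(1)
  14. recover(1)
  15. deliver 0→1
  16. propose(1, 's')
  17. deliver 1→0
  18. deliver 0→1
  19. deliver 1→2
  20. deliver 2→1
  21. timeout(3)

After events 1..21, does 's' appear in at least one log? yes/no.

step 1 timeout(0): 0={cand,b=5,log=-}
step 2 deliver 0→1: 1={foll,b=5,log=-}
step 3 deliver 1→0: —
step 4 deliver 0→4: 4={foll,b=5,log=-}
step 5 deliver 4→0: 0={lead,b=5,log=-}
step 6 deliver 0→2: 2={foll,b=5,log=-}
step 7 deliver 2→0: —
step 8 deliver 1→2: —
step 9 deliver 4→0: —
step 10 propose(0,'z'): —
step 11 deliver 2→3: —
step 12 deliver 4→0: —
step 13 crash(1): 1={✗foll,b=5,log=-}
step 14 recover(1): 1={foll,b=5,log=-}
step 15 deliver 0→1: 1={foll,b=5,log=z}
step 16 propose(1,'s'): —
step 17 deliver 1→0: —
step 18 deliver 0→1: —
step 19 deliver 1→2: —
step 20 deliver 2→1: —
step 21 timeout(3): 3={cand,b=8,log=-}

no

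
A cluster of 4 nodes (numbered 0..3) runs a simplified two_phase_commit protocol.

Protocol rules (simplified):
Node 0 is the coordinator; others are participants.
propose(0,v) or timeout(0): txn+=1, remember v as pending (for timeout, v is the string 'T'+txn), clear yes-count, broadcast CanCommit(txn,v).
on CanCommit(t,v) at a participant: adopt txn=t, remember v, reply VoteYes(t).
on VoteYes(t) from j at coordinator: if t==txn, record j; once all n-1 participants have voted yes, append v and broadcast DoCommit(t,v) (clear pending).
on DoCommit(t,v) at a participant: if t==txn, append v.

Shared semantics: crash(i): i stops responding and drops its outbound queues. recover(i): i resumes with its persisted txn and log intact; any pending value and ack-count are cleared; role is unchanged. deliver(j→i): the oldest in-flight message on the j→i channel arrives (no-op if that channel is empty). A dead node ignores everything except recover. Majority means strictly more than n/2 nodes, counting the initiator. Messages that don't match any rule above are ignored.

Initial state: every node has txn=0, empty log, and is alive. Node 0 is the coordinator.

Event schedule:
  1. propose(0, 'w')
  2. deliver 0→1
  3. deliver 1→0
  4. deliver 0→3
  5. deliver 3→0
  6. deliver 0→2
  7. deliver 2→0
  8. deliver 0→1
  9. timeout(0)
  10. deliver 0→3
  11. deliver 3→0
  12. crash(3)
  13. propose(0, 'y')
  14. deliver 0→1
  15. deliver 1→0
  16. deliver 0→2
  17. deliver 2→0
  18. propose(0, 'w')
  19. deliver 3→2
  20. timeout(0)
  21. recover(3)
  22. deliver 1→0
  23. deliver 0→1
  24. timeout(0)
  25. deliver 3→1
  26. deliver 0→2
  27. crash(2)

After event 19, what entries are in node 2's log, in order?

[1] propose(0,'w') → N0(coor t1 [-])
[2] deliver 0→1 → N1(part t1 [-])
[3] deliver 1→0 → ∅
[4] deliver 0→3 → N3(part t1 [-])
[5] deliver 3→0 → ∅
[6] deliver 0→2 → N2(part t1 [-])
[7] deliver 2→0 → N0(coor t1 [w])
[8] deliver 0→1 → N1(part t1 [w])
[9] timeout(0) → N0(coor t2 [w])
[10] deliver 0→3 → N3(part t1 [w])
[11] deliver 3→0 → ∅
[12] crash(3) → N3(✗part t1 [w])
[13] propose(0,'y') → N0(coor t3 [w])
[14] deliver 0→1 → N1(part t2 [w])
[15] deliver 1→0 → ∅
[16] deliver 0→2 → N2(part t1 [w])
[17] deliver 2→0 → ∅
[18] propose(0,'w') → N0(coor t4 [w])
[19] deliver 3→2 → ∅

w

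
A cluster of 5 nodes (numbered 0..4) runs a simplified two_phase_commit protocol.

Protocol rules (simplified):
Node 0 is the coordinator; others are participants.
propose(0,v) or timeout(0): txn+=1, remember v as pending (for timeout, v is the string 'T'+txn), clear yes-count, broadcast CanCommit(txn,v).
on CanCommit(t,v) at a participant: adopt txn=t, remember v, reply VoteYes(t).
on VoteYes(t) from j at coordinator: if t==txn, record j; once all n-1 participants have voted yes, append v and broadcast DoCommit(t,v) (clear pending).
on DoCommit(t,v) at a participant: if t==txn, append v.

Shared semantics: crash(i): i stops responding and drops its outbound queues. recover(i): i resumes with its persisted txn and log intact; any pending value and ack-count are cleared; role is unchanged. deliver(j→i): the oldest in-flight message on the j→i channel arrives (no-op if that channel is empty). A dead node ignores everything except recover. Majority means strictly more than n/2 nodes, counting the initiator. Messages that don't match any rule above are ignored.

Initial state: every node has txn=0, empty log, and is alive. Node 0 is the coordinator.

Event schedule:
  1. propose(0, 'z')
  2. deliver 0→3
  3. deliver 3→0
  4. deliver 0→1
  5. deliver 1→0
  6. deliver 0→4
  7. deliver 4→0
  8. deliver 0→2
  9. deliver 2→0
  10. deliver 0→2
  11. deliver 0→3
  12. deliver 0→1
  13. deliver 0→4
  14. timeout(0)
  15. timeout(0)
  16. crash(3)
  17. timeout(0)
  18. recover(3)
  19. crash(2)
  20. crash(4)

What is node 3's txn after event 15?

1

step 1 propose(0,'z'): 0={coor,t=1,log=-}
step 2 deliver 0→3: 3={part,t=1,log=-}
step 3 deliver 3→0: —
step 4 deliver 0→1: 1={part,t=1,log=-}
step 5 deliver 1→0: —
step 6 deliver 0→4: 4={part,t=1,log=-}
step 7 deliver 4→0: —
step 8 deliver 0→2: 2={part,t=1,log=-}
step 9 deliver 2→0: 0={coor,t=1,log=z}
step 10 deliver 0→2: 2={part,t=1,log=z}
step 11 deliver 0→3: 3={part,t=1,log=z}
step 12 deliver 0→1: 1={part,t=1,log=z}
step 13 deliver 0→4: 4={part,t=1,log=z}
step 14 timeout(0): 0={coor,t=2,log=z}
step 15 timeout(0): 0={coor,t=3,log=z}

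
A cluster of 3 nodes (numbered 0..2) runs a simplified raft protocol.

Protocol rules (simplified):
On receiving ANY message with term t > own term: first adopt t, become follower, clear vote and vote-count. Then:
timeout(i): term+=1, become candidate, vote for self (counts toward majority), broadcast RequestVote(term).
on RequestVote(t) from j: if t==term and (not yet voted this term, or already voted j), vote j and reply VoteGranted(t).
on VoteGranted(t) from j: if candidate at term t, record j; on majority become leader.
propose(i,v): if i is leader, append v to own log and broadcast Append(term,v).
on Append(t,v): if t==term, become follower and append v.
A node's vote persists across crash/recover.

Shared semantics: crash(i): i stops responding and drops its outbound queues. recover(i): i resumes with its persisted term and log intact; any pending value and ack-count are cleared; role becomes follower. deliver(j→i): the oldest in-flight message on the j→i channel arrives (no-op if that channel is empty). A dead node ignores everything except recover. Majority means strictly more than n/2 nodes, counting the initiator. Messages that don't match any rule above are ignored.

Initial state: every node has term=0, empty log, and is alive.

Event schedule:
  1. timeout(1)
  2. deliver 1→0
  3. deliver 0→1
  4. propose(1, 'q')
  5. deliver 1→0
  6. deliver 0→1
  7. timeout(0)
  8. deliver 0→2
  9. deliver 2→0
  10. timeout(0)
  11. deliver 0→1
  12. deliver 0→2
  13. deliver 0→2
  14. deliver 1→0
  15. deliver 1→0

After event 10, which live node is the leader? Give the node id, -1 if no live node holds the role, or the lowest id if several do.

after 1 — timeout(1): n1:cand/t1/[-]
after 2 — deliver 1→0: n0:foll/t1/[-]
after 3 — deliver 0→1: n1:lead/t1/[-]
after 4 — propose(1,'q'): n1:lead/t1/[q]
after 5 — deliver 1→0: n0:foll/t1/[q]
after 6 — deliver 0→1: ·
after 7 — timeout(0): n0:cand/t2/[q]
after 8 — deliver 0→2: n2:foll/t2/[-]
after 9 — deliver 2→0: n0:lead/t2/[q]
after 10 — timeout(0): n0:cand/t3/[q]

1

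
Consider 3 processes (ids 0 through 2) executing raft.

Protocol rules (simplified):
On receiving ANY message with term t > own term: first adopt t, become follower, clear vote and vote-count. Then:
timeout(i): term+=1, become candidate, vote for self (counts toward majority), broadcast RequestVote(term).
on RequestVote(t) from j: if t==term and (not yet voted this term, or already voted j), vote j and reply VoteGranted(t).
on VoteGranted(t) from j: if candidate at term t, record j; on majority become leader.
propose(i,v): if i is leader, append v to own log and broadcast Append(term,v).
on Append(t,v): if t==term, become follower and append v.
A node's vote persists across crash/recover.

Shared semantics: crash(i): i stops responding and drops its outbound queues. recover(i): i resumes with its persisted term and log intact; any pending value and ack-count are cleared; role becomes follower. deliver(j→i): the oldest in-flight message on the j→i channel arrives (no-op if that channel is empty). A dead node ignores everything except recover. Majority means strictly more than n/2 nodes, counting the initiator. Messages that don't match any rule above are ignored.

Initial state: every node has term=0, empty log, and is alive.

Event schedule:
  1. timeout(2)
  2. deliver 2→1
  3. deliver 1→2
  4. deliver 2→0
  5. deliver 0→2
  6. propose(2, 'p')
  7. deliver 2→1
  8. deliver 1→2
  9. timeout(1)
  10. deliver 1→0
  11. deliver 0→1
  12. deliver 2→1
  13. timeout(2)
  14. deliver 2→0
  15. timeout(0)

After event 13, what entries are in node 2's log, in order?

e1 timeout(2): 2[cand,t=1,-]
e2 deliver 2→1: 1[foll,t=1,-]
e3 deliver 1→2: 2[lead,t=1,-]
e4 deliver 2→0: 0[foll,t=1,-]
e5 deliver 0→2: ·
e6 propose(2,'p'): 2[lead,t=1,p]
e7 deliver 2→1: 1[foll,t=1,p]
e8 deliver 1→2: ·
e9 timeout(1): 1[cand,t=2,p]
e10 deliver 1→0: 0[foll,t=2,-]
e11 deliver 0→1: 1[lead,t=2,p]
e12 deliver 2→1: ·
e13 timeout(2): 2[cand,t=2,p]

p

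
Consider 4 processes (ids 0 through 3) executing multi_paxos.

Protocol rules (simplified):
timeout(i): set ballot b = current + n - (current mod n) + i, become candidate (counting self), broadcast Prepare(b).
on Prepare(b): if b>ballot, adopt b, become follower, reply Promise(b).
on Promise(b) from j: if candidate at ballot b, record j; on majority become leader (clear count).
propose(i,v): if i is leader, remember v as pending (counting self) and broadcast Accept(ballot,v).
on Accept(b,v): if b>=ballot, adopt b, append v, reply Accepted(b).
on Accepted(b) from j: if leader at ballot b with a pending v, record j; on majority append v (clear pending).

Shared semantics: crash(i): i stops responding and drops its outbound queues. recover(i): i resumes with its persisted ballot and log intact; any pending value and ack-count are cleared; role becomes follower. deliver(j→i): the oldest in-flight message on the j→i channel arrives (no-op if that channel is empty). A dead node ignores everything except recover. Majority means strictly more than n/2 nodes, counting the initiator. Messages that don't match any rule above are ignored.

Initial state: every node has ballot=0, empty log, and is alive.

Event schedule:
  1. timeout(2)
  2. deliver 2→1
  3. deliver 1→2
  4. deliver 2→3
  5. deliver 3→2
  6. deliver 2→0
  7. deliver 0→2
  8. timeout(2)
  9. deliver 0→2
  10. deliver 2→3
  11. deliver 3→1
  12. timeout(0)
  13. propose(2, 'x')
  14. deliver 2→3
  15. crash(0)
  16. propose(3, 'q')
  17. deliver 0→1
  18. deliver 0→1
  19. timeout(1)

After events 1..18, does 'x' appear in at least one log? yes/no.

no

[1] timeout(2) → N2(cand b6 [-])
[2] deliver 2→1 → N1(foll b6 [-])
[3] deliver 1→2 → ∅
[4] deliver 2→3 → N3(foll b6 [-])
[5] deliver 3→2 → N2(lead b6 [-])
[6] deliver 2→0 → N0(foll b6 [-])
[7] deliver 0→2 → ∅
[8] timeout(2) → N2(cand b10 [-])
[9] deliver 0→2 → ∅
[10] deliver 2→3 → N3(foll b10 [-])
[11] deliver 3→1 → ∅
[12] timeout(0) → N0(cand b8 [-])
[13] propose(2,'x') → ∅
[14] deliver 2→3 → ∅
[15] crash(0) → N0(✗cand b8 [-])
[16] propose(3,'q') → ∅
[17] deliver 0→1 → ∅
[18] deliver 0→1 → ∅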